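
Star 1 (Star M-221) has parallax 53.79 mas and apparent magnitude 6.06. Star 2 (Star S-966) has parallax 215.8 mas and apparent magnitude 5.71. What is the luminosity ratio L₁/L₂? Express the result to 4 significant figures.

L₁/L₂ = 11.66

d₁ = 1/p₁ = 1/0.05379″ = 18.591 pc; d₂ = 1/p₂ = 1/0.2158″ = 4.6339 pc.
M₁ = m₁ − 5 log₁₀ d₁ + 5 = 6.06 − 6.3465 + 5 = 4.7135.
M₂ = 5.71 − 3.3297 + 5 = 7.3803.
L₁/L₂ = 10^(0.4(M₂ − M₁)) = 10^(0.4 × 2.6668) = 10^1.06672 = 11.661.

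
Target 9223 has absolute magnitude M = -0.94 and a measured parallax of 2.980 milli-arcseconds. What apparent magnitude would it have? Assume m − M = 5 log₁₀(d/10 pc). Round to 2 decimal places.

m = 6.69

d = 1/p = 1/0.002980″ = 335.57 pc.
m − M = 5 log₁₀ d − 5 = 5 log₁₀(335.57) − 5 = 12.6289 − 5 = 7.6289.
m = M + (m − M) = -0.94 + 7.6289 = 6.69.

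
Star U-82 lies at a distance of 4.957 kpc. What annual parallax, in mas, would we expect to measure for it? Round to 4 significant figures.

d = 4.957 kpc = 4957 pc.
p = 1/d = 1/4957 = 0.00020173 arcsec.
= 0.00020173 × 1000 = 0.20173 mas.

0.2017 mas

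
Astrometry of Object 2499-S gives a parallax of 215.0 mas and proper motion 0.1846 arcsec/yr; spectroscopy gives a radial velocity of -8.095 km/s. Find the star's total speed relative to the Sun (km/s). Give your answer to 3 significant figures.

9.06 km/s

d = 1/p = 1/0.2150″ = 4.6512 pc.
v_t = 4.740 μ d = 4.740 × 0.1846 × 4.6512 = 4.0698 km/s.
v = √(v_r² + v_t²) = √((-8.095)² + 4.0698²) = √82.0923 = 9.0605 km/s.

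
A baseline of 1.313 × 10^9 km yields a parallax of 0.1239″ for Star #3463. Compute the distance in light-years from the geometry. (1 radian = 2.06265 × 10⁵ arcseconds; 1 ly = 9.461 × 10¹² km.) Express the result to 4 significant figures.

231.0 ly

θ = 0.1239″ = 0.1239/206265 = 6.0068 × 10^-7 rad.
d = B/θ = (1.313 × 10^9) / (6.0068 × 10^-7) = 2.1859 × 10^15 km = (2.1859 × 10^15) / (9.461 × 10^12) ly = 231.04 ly.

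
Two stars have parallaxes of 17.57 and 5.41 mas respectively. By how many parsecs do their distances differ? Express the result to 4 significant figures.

127.9 pc

d_A = 1/0.01757″ = 56.915 pc; d_B = 1/0.005410″ = 184.84 pc.
|d_B − d_A| = |184.84 − 56.915| = 127.93 pc.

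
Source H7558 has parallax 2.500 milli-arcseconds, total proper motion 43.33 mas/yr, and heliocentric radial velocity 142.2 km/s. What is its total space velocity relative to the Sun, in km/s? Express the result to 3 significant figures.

d = 1/p = 1/0.002500″ = 400 pc.
μ = 43.33 mas/yr = 0.04333 ″/yr.
v_t = 4.740 μ d = 4.740 × 0.04333 × 400 = 82.154 km/s.
v = √(v_r² + v_t²) = √(142.2² + 82.154²) = √26970.1 = 164.23 km/s.

164 km/s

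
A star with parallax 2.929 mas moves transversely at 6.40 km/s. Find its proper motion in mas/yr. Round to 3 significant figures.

3.95 mas/yr

d = 1/p = 1/0.002929″ = 341.41 pc.
μ = v_t / (4.74 d) = 6.40 / (4.74 × 341.41) = 6.40 / 1618.3 = 0.0039548 ″/yr = 3.9548 mas/yr.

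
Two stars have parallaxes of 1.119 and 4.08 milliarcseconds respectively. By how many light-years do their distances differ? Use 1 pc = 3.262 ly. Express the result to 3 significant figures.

2120 ly

d_A = 1/0.001119″ = 893.66 pc; d_B = 1/0.004080″ = 245.1 pc.
|d_B − d_A| = |245.1 − 893.66| = 648.56 pc = 648.56 × 3.262 ly = 2115.6 ly.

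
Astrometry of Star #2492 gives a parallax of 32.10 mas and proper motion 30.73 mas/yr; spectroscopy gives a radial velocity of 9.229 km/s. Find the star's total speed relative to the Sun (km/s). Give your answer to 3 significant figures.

10.3 km/s

d = 1/p = 1/0.03210″ = 31.153 pc.
μ = 30.73 mas/yr = 0.03073 ″/yr.
v_t = 4.740 μ d = 4.740 × 0.03073 × 31.153 = 4.5378 km/s.
v = √(v_r² + v_t²) = √(9.229² + 4.5378²) = √105.766 = 10.284 km/s.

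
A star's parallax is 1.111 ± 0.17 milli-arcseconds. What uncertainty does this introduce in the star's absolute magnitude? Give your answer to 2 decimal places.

M = m − 5 log₁₀ d + 5 = m + 5 log₁₀ p + 5, so ∂M/∂p = 5/(p ln 10).
σ_M = (5/ln 10) · (σ_p/p) = 2.1715 × 0.17/1.111 = 2.1715 × 0.15302 = 0.33228.

σ_M = 0.33 mag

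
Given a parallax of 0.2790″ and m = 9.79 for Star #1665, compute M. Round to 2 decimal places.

M = 12.02

d = 1/p = 1/0.2790″ = 3.5842 pc.
m − M = 5 log₁₀(3.5842) − 5 = 2.7720 − 5 = -2.2280.
M = m − (m − M) = 9.79 − (-2.2280) = 12.02.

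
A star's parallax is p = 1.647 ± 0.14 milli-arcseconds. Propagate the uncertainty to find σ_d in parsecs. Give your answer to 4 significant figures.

51.61 pc

d = 1/p, so σ_d = σ_p / p².
σ_d = 0.000140 / (0.001647)² = 0.000140 / 0.0000027126 = 51.611 pc.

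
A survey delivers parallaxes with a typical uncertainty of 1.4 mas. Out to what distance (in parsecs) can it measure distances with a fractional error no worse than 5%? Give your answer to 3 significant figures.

35.7 pc

σ_d/d = σ_p/p, so the condition is σ_p/p ≤ 0.05, i.e. p ≥ σ_p/0.05.
p_min = 1.4/0.05 = 28 mas = 0.028 arcsec.
d_max = 1/p_min = 1/0.028 = 35.714 pc.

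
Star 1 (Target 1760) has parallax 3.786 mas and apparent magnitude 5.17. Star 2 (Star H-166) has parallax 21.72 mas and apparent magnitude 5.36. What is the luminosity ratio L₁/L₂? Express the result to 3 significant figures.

L₁/L₂ = 39.2

d₁ = 1/p₁ = 1/0.003786″ = 264.13 pc; d₂ = 1/p₂ = 1/0.02172″ = 46.041 pc.
M₁ = m₁ − 5 log₁₀ d₁ + 5 = 5.17 − 12.1091 + 5 = -1.9391.
M₂ = 5.36 − 8.3157 + 5 = 2.0443.
L₁/L₂ = 10^(0.4(M₂ − M₁)) = 10^(0.4 × 3.9834) = 10^1.59336 = 39.207.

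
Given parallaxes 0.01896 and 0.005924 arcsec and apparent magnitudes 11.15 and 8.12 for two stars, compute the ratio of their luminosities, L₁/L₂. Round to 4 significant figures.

d₁ = 1/p₁ = 1/0.01896″ = 52.743 pc; d₂ = 1/p₂ = 1/0.005924″ = 168.8 pc.
M₁ = m₁ − 5 log₁₀ d₁ + 5 = 11.15 − 8.6108 + 5 = 7.5392.
M₂ = 8.12 − 11.1369 + 5 = 1.9831.
L₁/L₂ = 10^(0.4(M₂ − M₁)) = 10^(0.4 × (-5.5561)) = 10^(-2.22244) = 0.0059918.

L₁/L₂ = 0.005992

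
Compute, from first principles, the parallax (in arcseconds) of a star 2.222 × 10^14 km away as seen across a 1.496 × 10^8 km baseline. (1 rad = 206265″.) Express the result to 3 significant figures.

0.139 arcsec

θ ≈ B/d = (1.496 × 10^8) / (2.222 × 10^14) = 6.7327 × 10^-7 rad.
In arcseconds: 6.7327 × 10^-7 × 206265 = 0.13887″.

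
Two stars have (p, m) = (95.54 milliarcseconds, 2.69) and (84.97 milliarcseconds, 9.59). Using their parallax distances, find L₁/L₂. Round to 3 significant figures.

L₁/L₂ = 455

d₁ = 1/p₁ = 1/0.09554″ = 10.467 pc; d₂ = 1/p₂ = 1/0.08497″ = 11.769 pc.
M₁ = m₁ − 5 log₁₀ d₁ + 5 = 2.69 − 5.0991 + 5 = 2.5909.
M₂ = 9.59 − 5.3537 + 5 = 9.2363.
L₁/L₂ = 10^(0.4(M₂ − M₁)) = 10^(0.4 × 6.6454) = 10^2.65816 = 455.16.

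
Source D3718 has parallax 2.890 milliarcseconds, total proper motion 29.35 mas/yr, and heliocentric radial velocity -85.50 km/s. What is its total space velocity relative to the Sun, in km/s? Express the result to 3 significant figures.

98.1 km/s

d = 1/p = 1/0.002890″ = 346.02 pc.
μ = 29.35 mas/yr = 0.02935 ″/yr.
v_t = 4.740 μ d = 4.740 × 0.02935 × 346.02 = 48.138 km/s.
v = √(v_r² + v_t²) = √((-85.50)² + 48.138²) = √9627.52 = 98.12 km/s.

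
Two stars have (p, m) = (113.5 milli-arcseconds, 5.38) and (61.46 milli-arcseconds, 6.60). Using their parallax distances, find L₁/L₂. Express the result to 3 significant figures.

L₁/L₂ = 0.902

d₁ = 1/p₁ = 1/0.1135″ = 8.8106 pc; d₂ = 1/p₂ = 1/0.06146″ = 16.271 pc.
M₁ = m₁ − 5 log₁₀ d₁ + 5 = 5.38 − 4.7250 + 5 = 5.6550.
M₂ = 6.60 − 6.0571 + 5 = 5.5429.
L₁/L₂ = 10^(0.4(M₂ − M₁)) = 10^(0.4 × (-0.1121)) = 10^(-0.04484) = 0.9019.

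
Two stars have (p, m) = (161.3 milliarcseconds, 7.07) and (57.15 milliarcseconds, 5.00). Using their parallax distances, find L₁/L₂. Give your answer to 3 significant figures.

L₁/L₂ = 0.0187

d₁ = 1/p₁ = 1/0.1613″ = 6.1996 pc; d₂ = 1/p₂ = 1/0.05715″ = 17.498 pc.
M₁ = m₁ − 5 log₁₀ d₁ + 5 = 7.07 − 3.9618 + 5 = 8.1082.
M₂ = 5.00 − 6.2149 + 5 = 3.7851.
L₁/L₂ = 10^(0.4(M₂ − M₁)) = 10^(0.4 × (-4.3231)) = 10^(-1.72924) = 0.018653.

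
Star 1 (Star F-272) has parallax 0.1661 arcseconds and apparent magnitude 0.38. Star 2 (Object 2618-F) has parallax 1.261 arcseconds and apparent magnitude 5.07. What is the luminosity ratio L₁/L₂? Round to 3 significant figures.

d₁ = 1/p₁ = 1/0.1661″ = 6.0205 pc; d₂ = 1/p₂ = 1/1.261″ = 0.79302 pc.
M₁ = m₁ − 5 log₁₀ d₁ + 5 = 0.38 − 3.8982 + 5 = 1.4818.
M₂ = 5.07 − (-0.5036) + 5 = 10.5736.
L₁/L₂ = 10^(0.4(M₂ − M₁)) = 10^(0.4 × 9.0918) = 10^3.63672 = 4332.3.

L₁/L₂ = 4330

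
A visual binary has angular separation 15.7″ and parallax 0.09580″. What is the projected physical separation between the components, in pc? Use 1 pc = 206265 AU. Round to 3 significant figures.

d = 1/p = 1/0.09580″ = 10.438 pc.
At distance d (pc), an angle of θ arcsec spans θ·d AU: s = 15.7 × 10.438 = 163.88 AU.
= 163.88 / 206265 = 0.00079451 pc.

0.000795 pc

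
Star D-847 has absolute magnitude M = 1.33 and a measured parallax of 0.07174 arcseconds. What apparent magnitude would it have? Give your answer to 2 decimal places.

m = 2.05

d = 1/p = 1/0.07174″ = 13.939 pc.
m − M = 5 log₁₀ d − 5 = 5 log₁₀(13.939) − 5 = 5.7212 − 5 = 0.7212.
m = M + (m − M) = 1.33 + 0.7212 = 2.05.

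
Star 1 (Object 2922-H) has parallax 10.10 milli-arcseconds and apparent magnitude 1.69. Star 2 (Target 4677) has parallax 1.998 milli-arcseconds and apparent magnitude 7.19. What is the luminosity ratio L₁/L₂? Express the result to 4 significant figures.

d₁ = 1/p₁ = 1/0.01010″ = 99.01 pc; d₂ = 1/p₂ = 1/0.001998″ = 500.5 pc.
M₁ = m₁ − 5 log₁₀ d₁ + 5 = 1.69 − 9.9784 + 5 = -3.2884.
M₂ = 7.19 − 13.4970 + 5 = -1.3070.
L₁/L₂ = 10^(0.4(M₂ − M₁)) = 10^(0.4 × 1.9814) = 10^0.79256 = 6.2024.

L₁/L₂ = 6.202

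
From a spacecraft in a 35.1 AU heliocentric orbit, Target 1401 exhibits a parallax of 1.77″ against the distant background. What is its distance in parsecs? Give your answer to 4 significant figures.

19.83 pc

With baseline B (in AU) and parallax p (in arcsec), d = B/p parsecs.
d = 35.1 / 1.77 = 19.831 pc.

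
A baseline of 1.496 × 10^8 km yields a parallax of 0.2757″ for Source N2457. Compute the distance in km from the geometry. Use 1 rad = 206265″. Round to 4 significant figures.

1.119 × 10^14 km

θ = 0.2757″ = 0.2757/206265 = 1.3366 × 10^-6 rad.
d = B/θ = (1.496 × 10^8) / (1.3366 × 10^-6) = 1.1193 × 10^14 km.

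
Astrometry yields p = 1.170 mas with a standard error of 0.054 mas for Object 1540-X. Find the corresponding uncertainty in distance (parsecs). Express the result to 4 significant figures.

d = 1/p, so σ_d = σ_p / p².
σ_d = 0.0000540 / (0.001170)² = 0.0000540 / 0.0000013689 = 39.448 pc.

39.45 pc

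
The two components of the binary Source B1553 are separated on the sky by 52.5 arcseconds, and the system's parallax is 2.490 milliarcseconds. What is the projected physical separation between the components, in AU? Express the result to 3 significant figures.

d = 1/p = 1/0.002490″ = 401.61 pc.
At distance d (pc), an angle of θ arcsec spans θ·d AU: s = 52.5 × 401.61 = 21085 AU.

21100 AU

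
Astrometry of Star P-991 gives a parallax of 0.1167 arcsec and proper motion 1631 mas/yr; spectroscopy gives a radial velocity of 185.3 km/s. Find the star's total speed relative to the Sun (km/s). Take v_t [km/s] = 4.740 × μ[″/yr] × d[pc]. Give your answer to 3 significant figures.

197 km/s

d = 1/p = 1/0.1167″ = 8.569 pc.
μ = 1631 mas/yr = 1.631 ″/yr.
v_t = 4.740 μ d = 4.740 × 1.631 × 8.569 = 66.246 km/s.
v = √(v_r² + v_t²) = √(185.3² + 66.246²) = √38724.6 = 196.79 km/s.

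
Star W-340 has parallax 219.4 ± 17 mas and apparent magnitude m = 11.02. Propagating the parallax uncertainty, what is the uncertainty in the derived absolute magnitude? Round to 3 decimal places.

M = m − 5 log₁₀ d + 5 = m + 5 log₁₀ p + 5, so ∂M/∂p = 5/(p ln 10).
σ_M = (5/ln 10) · (σ_p/p) = 2.1715 × 17/219.4 = 2.1715 × 0.077484 = 0.16826.

σ_M = 0.168 mag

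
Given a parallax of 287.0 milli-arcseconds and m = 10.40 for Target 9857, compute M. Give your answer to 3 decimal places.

M = 12.689

d = 1/p = 1/0.2870″ = 3.4843 pc.
m − M = 5 log₁₀(3.4843) − 5 = 2.7106 − 5 = -2.2894.
M = m − (m − M) = 10.40 − (-2.2894) = 12.689.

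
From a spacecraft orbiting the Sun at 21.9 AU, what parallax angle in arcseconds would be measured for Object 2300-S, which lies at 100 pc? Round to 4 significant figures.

0.2190 arcsec

p (arcsec) = B (AU) / d (pc).
p = 21.9 / 100 = 0.219 arcsec.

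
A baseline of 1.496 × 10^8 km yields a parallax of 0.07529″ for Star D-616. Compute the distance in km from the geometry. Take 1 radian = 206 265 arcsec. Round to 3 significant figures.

θ = 0.07529″ = 0.07529/206265 = 3.6502 × 10^-7 rad.
d = B/θ = (1.496 × 10^8) / (3.6502 × 10^-7) = 4.0984 × 10^14 km.

4.10 × 10^14 km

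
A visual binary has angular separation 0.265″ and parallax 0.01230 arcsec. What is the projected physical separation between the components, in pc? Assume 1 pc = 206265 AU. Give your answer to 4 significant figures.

d = 1/p = 1/0.01230″ = 81.301 pc.
At distance d (pc), an angle of θ arcsec spans θ·d AU: s = 0.265 × 81.301 = 21.545 AU.
= 21.545 / 206265 = 0.00010445 pc.

0.0001045 pc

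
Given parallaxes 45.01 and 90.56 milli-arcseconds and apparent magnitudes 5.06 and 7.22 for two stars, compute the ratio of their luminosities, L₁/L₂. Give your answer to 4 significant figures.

d₁ = 1/p₁ = 1/0.04501″ = 22.217 pc; d₂ = 1/p₂ = 1/0.09056″ = 11.042 pc.
M₁ = m₁ − 5 log₁₀ d₁ + 5 = 5.06 − 6.7334 + 5 = 3.3266.
M₂ = 7.22 − 5.2152 + 5 = 7.0048.
L₁/L₂ = 10^(0.4(M₂ − M₁)) = 10^(0.4 × 3.6782) = 10^1.47128 = 29.599.

L₁/L₂ = 29.60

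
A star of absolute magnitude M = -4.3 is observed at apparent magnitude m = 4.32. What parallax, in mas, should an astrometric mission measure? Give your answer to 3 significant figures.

m − M = 4.32 − (-4.3) = 8.62.
d = 10^((m−M)/5 + 1) = 10^2.724 = 529.66 pc.
p = 1/d = 1/529.66 = 0.001888 arcsec = 1.888 mas.

1.89 mas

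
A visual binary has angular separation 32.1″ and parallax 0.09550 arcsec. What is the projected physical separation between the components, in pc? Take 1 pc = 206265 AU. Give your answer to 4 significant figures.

0.001630 pc

d = 1/p = 1/0.09550″ = 10.471 pc.
At distance d (pc), an angle of θ arcsec spans θ·d AU: s = 32.1 × 10.471 = 336.12 AU.
= 336.12 / 206265 = 0.0016296 pc.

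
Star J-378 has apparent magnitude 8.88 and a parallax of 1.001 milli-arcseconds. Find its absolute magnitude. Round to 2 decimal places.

d = 1/p = 1/0.001001″ = 999 pc.
m − M = 5 log₁₀(999) − 5 = 14.9978 − 5 = 9.9978.
M = m − (m − M) = 8.88 − 9.9978 = -1.12.

M = -1.12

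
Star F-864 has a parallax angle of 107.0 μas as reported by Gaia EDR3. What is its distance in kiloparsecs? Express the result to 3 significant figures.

p = 107.0 μas = 0.0001070 arcsec.
d = 1/p = 1/0.0001070 = 9345.8 pc.
= 9.3458 kpc.

9.35 kpc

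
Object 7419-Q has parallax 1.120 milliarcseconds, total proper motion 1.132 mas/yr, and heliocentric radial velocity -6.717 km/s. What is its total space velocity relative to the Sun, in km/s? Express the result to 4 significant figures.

d = 1/p = 1/0.001120″ = 892.86 pc.
μ = 1.132 mas/yr = 0.001132 ″/yr.
v_t = 4.740 μ d = 4.740 × 0.001132 × 892.86 = 4.7908 km/s.
v = √(v_r² + v_t²) = √((-6.717)² + 4.7908²) = √68.0699 = 8.2504 km/s.

8.250 km/s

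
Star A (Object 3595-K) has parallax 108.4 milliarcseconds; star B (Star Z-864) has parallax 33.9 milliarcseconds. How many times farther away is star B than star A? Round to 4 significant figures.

3.198

Since d = 1/p, d_B/d_A = p_A/p_B.
= 108.4 / 33.9 = 3.1976.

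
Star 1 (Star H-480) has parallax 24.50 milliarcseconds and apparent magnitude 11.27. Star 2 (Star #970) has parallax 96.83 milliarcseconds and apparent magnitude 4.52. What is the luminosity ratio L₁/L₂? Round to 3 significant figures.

d₁ = 1/p₁ = 1/0.02450″ = 40.816 pc; d₂ = 1/p₂ = 1/0.09683″ = 10.327 pc.
M₁ = m₁ − 5 log₁₀ d₁ + 5 = 11.27 − 8.0542 + 5 = 8.2158.
M₂ = 4.52 − 5.0699 + 5 = 4.4501.
L₁/L₂ = 10^(0.4(M₂ − M₁)) = 10^(0.4 × (-3.7657)) = 10^(-1.50628) = 0.031169.

L₁/L₂ = 0.0312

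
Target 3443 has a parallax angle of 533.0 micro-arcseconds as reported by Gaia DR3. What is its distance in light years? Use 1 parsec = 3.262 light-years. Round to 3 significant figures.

6120 light years

p = 533.0 micro-arcseconds = 0.0005330 arcsec.
d = 1/p = 1/0.0005330 = 1876.2 pc.
In light-years: 1876.2 × 3.262 = 6120.2 ly.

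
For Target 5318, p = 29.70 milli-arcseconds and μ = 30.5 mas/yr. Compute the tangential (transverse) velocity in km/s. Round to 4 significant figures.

d = 1/p = 1/0.02970″ = 33.67 pc.
μ = 30.5 mas/yr = 0.0305 ″/yr.
v_t = 4.74 × μ × d = 4.74 × 0.0305 × 33.67 = 4.8677 km/s.

4.868 km/s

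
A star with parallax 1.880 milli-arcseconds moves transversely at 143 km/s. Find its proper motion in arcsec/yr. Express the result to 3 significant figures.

0.0567 arcsec/yr

d = 1/p = 1/0.001880″ = 531.91 pc.
μ = v_t / (4.74 d) = 143 / (4.74 × 531.91) = 143 / 2521.3 = 0.056717 ″/yr.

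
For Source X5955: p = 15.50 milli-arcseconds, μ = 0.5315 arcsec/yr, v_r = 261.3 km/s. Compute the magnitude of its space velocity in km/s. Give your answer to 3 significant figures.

308 km/s

d = 1/p = 1/0.01550″ = 64.516 pc.
v_t = 4.740 μ d = 4.740 × 0.5315 × 64.516 = 162.54 km/s.
v = √(v_r² + v_t²) = √(261.3² + 162.54²) = √94696.9 = 307.73 km/s.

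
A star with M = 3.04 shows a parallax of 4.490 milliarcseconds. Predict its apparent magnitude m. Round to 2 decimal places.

d = 1/p = 1/0.004490″ = 222.72 pc.
m − M = 5 log₁₀ d − 5 = 5 log₁₀(222.72) − 5 = 11.7388 − 5 = 6.7388.
m = M + (m − M) = 3.04 + 6.7388 = 9.78.

m = 9.78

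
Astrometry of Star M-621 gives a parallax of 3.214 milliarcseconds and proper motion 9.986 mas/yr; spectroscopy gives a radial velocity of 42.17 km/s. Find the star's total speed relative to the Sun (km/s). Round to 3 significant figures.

d = 1/p = 1/0.003214″ = 311.14 pc.
μ = 9.986 mas/yr = 0.009986 ″/yr.
v_t = 4.740 μ d = 4.740 × 0.009986 × 311.14 = 14.727 km/s.
v = √(v_r² + v_t²) = √(42.17² + 14.727²) = √1995.19 = 44.668 km/s.

44.7 km/s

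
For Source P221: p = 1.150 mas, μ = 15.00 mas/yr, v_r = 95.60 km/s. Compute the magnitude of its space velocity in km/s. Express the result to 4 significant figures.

113.9 km/s

d = 1/p = 1/0.001150″ = 869.57 pc.
μ = 15.00 mas/yr = 0.01500 ″/yr.
v_t = 4.740 μ d = 4.740 × 0.01500 × 869.57 = 61.826 km/s.
v = √(v_r² + v_t²) = √(95.60² + 61.826²) = √12961.8 = 113.85 km/s.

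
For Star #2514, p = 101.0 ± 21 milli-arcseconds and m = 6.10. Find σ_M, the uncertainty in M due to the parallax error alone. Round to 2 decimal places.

σ_M = 0.45 mag

M = m − 5 log₁₀ d + 5 = m + 5 log₁₀ p + 5, so ∂M/∂p = 5/(p ln 10).
σ_M = (5/ln 10) · (σ_p/p) = 2.1715 × 21/101.0 = 2.1715 × 0.20792 = 0.4515.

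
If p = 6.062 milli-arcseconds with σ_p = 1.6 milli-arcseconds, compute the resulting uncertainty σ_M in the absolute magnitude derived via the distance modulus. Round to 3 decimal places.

σ_M = 0.573 mag

M = m − 5 log₁₀ d + 5 = m + 5 log₁₀ p + 5, so ∂M/∂p = 5/(p ln 10).
σ_M = (5/ln 10) · (σ_p/p) = 2.1715 × 1.6/6.062 = 2.1715 × 0.26394 = 0.57315.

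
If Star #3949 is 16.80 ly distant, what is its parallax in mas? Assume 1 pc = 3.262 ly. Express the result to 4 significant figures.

194.2 mas

d = 16.80 ly ÷ 3.262 = 5.1502 pc.
p = 1/d = 1/5.1502 = 0.19417 arcsec.
= 0.19417 × 1000 = 194.17 mas.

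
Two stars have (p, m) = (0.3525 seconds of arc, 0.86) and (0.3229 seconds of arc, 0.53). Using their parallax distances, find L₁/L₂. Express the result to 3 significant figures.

L₁/L₂ = 0.619

d₁ = 1/p₁ = 1/0.3525″ = 2.8369 pc; d₂ = 1/p₂ = 1/0.3229″ = 3.0969 pc.
M₁ = m₁ − 5 log₁₀ d₁ + 5 = 0.86 − 2.2642 + 5 = 3.5958.
M₂ = 0.53 − 2.4546 + 5 = 3.0754.
L₁/L₂ = 10^(0.4(M₂ − M₁)) = 10^(0.4 × (-0.5204)) = 10^(-0.20816) = 0.61921.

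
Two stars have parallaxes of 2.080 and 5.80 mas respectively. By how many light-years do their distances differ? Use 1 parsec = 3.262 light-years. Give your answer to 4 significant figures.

1006 ly

d_A = 1/0.002080″ = 480.77 pc; d_B = 1/0.005800″ = 172.41 pc.
|d_B − d_A| = |172.41 − 480.77| = 308.36 pc = 308.36 × 3.262 ly = 1005.9 ly.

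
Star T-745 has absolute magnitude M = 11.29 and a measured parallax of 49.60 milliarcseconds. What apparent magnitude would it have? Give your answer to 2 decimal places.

m = 12.81

d = 1/p = 1/0.04960″ = 20.161 pc.
m − M = 5 log₁₀ d − 5 = 5 log₁₀(20.161) − 5 = 6.5226 − 5 = 1.5226.
m = M + (m − M) = 11.29 + 1.5226 = 12.81.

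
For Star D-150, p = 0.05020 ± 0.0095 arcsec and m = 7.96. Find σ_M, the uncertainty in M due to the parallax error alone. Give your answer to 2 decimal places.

M = m − 5 log₁₀ d + 5 = m + 5 log₁₀ p + 5, so ∂M/∂p = 5/(p ln 10).
σ_M = (5/ln 10) · (σ_p/p) = 2.1715 × 0.0095/0.05020 = 2.1715 × 0.18924 = 0.41093.

σ_M = 0.41 mag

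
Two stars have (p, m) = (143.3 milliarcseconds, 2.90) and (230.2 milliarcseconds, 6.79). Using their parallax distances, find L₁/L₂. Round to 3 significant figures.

d₁ = 1/p₁ = 1/0.1433″ = 6.9784 pc; d₂ = 1/p₂ = 1/0.2302″ = 4.344 pc.
M₁ = m₁ − 5 log₁₀ d₁ + 5 = 2.90 − 4.2188 + 5 = 3.6812.
M₂ = 6.79 − 3.1894 + 5 = 8.6006.
L₁/L₂ = 10^(0.4(M₂ − M₁)) = 10^(0.4 × 4.9194) = 10^1.96776 = 92.845.

L₁/L₂ = 92.8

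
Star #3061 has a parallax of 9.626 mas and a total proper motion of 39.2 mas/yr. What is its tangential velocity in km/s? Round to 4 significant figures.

19.30 km/s

d = 1/p = 1/0.009626″ = 103.89 pc.
μ = 39.2 mas/yr = 0.0392 ″/yr.
v_t = 4.74 × μ × d = 4.74 × 0.0392 × 103.89 = 19.304 km/s.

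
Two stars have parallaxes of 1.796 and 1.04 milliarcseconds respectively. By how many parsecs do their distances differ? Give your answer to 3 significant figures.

d_A = 1/0.001796″ = 556.79 pc; d_B = 1/0.001040″ = 961.54 pc.
|d_B − d_A| = |961.54 − 556.79| = 404.75 pc.

405 pc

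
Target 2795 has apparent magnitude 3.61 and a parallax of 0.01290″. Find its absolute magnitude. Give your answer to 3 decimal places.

d = 1/p = 1/0.01290″ = 77.519 pc.
m − M = 5 log₁₀(77.519) − 5 = 9.4470 − 5 = 4.4470.
M = m − (m − M) = 3.61 − 4.4470 = -0.837.

M = -0.837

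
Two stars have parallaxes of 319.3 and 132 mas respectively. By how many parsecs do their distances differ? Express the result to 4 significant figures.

4.444 pc

d_A = 1/0.3193″ = 3.1319 pc; d_B = 1/0.1320″ = 7.5758 pc.
|d_B − d_A| = |7.5758 − 3.1319| = 4.4439 pc.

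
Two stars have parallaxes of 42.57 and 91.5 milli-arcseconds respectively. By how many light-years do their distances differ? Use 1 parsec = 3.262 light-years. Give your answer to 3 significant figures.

d_A = 1/0.04257″ = 23.491 pc; d_B = 1/0.09150″ = 10.929 pc.
|d_B − d_A| = |10.929 − 23.491| = 12.562 pc = 12.562 × 3.262 ly = 40.977 ly.

41.0 ly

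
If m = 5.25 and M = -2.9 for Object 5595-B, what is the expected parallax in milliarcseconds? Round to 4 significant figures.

2.344 mas

m − M = 5.25 − (-2.9) = 8.15.
d = 10^((m−M)/5 + 1) = 10^2.630 = 426.58 pc.
p = 1/d = 1/426.58 = 0.0023442 arcsec = 2.3442 mas.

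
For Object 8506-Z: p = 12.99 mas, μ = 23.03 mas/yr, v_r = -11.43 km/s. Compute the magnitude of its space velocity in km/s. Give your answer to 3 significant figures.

d = 1/p = 1/0.01299″ = 76.982 pc.
μ = 23.03 mas/yr = 0.02303 ″/yr.
v_t = 4.740 μ d = 4.740 × 0.02303 × 76.982 = 8.4035 km/s.
v = √(v_r² + v_t²) = √((-11.43)² + 8.4035²) = √201.264 = 14.187 km/s.

14.2 km/s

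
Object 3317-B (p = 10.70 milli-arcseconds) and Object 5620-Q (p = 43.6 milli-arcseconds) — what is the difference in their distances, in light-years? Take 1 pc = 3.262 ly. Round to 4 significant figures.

d_A = 1/0.01070″ = 93.458 pc; d_B = 1/0.04360″ = 22.936 pc.
|d_B − d_A| = |22.936 − 93.458| = 70.522 pc = 70.522 × 3.262 ly = 230.04 ly.

230.0 ly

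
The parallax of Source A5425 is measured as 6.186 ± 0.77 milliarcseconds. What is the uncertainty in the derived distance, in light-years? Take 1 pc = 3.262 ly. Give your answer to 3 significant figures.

d = 1/p, so σ_d = σ_p / p².
σ_d = 0.000770 / (0.006186)² = 0.000770 / 0.000038267 = 20.122 pc = 20.122 × 3.262 ly = 65.638 ly.

65.6 ly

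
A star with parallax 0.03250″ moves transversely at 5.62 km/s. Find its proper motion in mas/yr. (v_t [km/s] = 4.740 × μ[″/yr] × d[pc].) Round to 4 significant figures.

d = 1/p = 1/0.03250″ = 30.769 pc.
μ = v_t / (4.74 d) = 5.62 / (4.74 × 30.769) = 5.62 / 145.85 = 0.038533 ″/yr = 38.533 mas/yr.

38.53 mas/yr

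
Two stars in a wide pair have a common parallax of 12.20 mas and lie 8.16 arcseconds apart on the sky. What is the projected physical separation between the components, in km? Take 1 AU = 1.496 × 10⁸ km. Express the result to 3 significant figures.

1.00 × 10^11 km

d = 1/p = 1/0.01220″ = 81.967 pc.
At distance d (pc), an angle of θ arcsec spans θ·d AU: s = 8.16 × 81.967 = 668.85 AU.
= 668.85 × 1.496 × 10⁸ km = 1.0006 × 10^11 km.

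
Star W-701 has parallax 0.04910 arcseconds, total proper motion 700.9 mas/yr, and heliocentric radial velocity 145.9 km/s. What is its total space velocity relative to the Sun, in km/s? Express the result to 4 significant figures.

160.8 km/s

d = 1/p = 1/0.04910″ = 20.367 pc.
μ = 700.9 mas/yr = 0.7009 ″/yr.
v_t = 4.740 μ d = 4.740 × 0.7009 × 20.367 = 67.665 km/s.
v = √(v_r² + v_t²) = √(145.9² + 67.665²) = √25865.4 = 160.83 km/s.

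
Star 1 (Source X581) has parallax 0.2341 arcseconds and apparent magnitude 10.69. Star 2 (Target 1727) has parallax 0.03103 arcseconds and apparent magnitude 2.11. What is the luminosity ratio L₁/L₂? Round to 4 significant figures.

d₁ = 1/p₁ = 1/0.2341″ = 4.2717 pc; d₂ = 1/p₂ = 1/0.03103″ = 32.227 pc.
M₁ = m₁ − 5 log₁₀ d₁ + 5 = 10.69 − 3.1530 + 5 = 12.5370.
M₂ = 2.11 − 7.5411 + 5 = -0.4311.
L₁/L₂ = 10^(0.4(M₂ − M₁)) = 10^(0.4 × (-12.9681)) = 10^(-5.18724) = 0.0000064977.

L₁/L₂ = 6.498 × 10^-6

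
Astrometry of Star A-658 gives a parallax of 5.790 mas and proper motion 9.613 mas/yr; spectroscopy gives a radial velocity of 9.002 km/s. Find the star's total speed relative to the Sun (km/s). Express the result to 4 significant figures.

d = 1/p = 1/0.005790″ = 172.71 pc.
μ = 9.613 mas/yr = 0.009613 ″/yr.
v_t = 4.740 μ d = 4.740 × 0.009613 × 172.71 = 7.8696 km/s.
v = √(v_r² + v_t²) = √(9.002² + 7.8696²) = √142.967 = 11.957 km/s.

11.96 km/s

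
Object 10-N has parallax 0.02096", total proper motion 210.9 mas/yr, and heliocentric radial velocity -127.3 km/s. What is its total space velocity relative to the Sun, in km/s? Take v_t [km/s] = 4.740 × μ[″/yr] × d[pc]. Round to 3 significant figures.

136 km/s

d = 1/p = 1/0.02096″ = 47.71 pc.
μ = 210.9 mas/yr = 0.2109 ″/yr.
v_t = 4.740 μ d = 4.740 × 0.2109 × 47.71 = 47.694 km/s.
v = √(v_r² + v_t²) = √((-127.3)² + 47.694²) = √18480 = 135.94 km/s.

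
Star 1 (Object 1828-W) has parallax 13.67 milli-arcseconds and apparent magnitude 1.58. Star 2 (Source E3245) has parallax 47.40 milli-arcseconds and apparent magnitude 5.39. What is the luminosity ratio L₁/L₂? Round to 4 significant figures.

L₁/L₂ = 401.8

d₁ = 1/p₁ = 1/0.01367″ = 73.153 pc; d₂ = 1/p₂ = 1/0.04740″ = 21.097 pc.
M₁ = m₁ − 5 log₁₀ d₁ + 5 = 1.58 − 9.3212 + 5 = -2.7412.
M₂ = 5.39 − 6.6211 + 5 = 3.7689.
L₁/L₂ = 10^(0.4(M₂ − M₁)) = 10^(0.4 × 6.5101) = 10^2.60404 = 401.83.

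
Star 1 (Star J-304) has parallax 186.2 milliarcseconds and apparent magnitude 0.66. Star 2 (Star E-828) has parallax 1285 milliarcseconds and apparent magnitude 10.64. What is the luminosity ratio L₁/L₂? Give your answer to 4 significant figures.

d₁ = 1/p₁ = 1/0.1862″ = 5.3706 pc; d₂ = 1/p₂ = 1/1.285″ = 0.77821 pc.
M₁ = m₁ − 5 log₁₀ d₁ + 5 = 0.66 − 3.6501 + 5 = 2.0099.
M₂ = 10.64 − (-0.5445) + 5 = 16.1845.
L₁/L₂ = 10^(0.4(M₂ − M₁)) = 10^(0.4 × 14.1746) = 10^5.66984 = 4.6756 × 10^5.

L₁/L₂ = 467600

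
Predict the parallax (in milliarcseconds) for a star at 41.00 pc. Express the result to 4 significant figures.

24.39 mas

p = 1/d = 1/41 = 0.02439 arcsec.
= 0.02439 × 1000 = 24.39 mas.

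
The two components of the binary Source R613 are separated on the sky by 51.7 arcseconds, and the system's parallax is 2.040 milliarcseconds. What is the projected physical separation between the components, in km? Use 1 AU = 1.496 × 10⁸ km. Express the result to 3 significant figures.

d = 1/p = 1/0.002040″ = 490.2 pc.
At distance d (pc), an angle of θ arcsec spans θ·d AU: s = 51.7 × 490.2 = 25343 AU.
= 25343 × 1.496 × 10⁸ km = 3.7913 × 10^12 km.

3.79 × 10^12 km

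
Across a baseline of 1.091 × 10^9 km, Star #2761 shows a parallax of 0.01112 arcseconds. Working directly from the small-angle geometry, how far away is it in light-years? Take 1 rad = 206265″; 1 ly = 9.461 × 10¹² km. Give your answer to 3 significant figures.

θ = 0.01112″ = 0.01112/206265 = 5.3911 × 10^-8 rad.
d = B/θ = (1.091 × 10^9) / (5.3911 × 10^-8) = 2.0237 × 10^16 km = (2.0237 × 10^16) / (9.461 × 10^12) ly = 2139 ly.

2140 ly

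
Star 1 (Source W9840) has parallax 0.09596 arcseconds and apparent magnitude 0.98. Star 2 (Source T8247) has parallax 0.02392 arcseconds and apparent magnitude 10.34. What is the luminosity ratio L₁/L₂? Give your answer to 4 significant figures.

L₁/L₂ = 344.6

d₁ = 1/p₁ = 1/0.09596″ = 10.421 pc; d₂ = 1/p₂ = 1/0.02392″ = 41.806 pc.
M₁ = m₁ − 5 log₁₀ d₁ + 5 = 0.98 − 5.0895 + 5 = 0.8905.
M₂ = 10.34 − 8.1062 + 5 = 7.2338.
L₁/L₂ = 10^(0.4(M₂ − M₁)) = 10^(0.4 × 6.3433) = 10^2.53732 = 344.6.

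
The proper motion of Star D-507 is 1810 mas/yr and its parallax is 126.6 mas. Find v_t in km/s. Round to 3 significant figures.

d = 1/p = 1/0.1266″ = 7.8989 pc.
μ = 1810 mas/yr = 1.81 ″/yr.
v_t = 4.74 × μ × d = 4.74 × 1.81 × 7.8989 = 67.768 km/s.

67.8 km/s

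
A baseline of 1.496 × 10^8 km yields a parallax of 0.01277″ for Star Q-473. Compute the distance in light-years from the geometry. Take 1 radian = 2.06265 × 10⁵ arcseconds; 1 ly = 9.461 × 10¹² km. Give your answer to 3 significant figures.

255 ly

θ = 0.01277″ = 0.01277/206265 = 6.1911 × 10^-8 rad.
d = B/θ = (1.496 × 10^8) / (6.1911 × 10^-8) = 2.4164 × 10^15 km = (2.4164 × 10^15) / (9.461 × 10^12) ly = 255.41 ly.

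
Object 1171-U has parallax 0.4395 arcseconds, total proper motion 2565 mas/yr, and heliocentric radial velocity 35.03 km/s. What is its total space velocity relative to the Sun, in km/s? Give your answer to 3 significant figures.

44.6 km/s

d = 1/p = 1/0.4395″ = 2.2753 pc.
μ = 2565 mas/yr = 2.565 ″/yr.
v_t = 4.740 μ d = 4.740 × 2.565 × 2.2753 = 27.663 km/s.
v = √(v_r² + v_t²) = √(35.03² + 27.663²) = √1992.34 = 44.636 km/s.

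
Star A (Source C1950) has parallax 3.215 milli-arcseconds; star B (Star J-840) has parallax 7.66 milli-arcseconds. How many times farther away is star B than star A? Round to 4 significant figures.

Since d = 1/p, d_B/d_A = p_A/p_B.
= 3.215 / 7.66 = 0.41971.

0.4197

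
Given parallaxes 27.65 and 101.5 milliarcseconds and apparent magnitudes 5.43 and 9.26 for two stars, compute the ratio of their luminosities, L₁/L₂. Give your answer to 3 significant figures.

L₁/L₂ = 459

d₁ = 1/p₁ = 1/0.02765″ = 36.166 pc; d₂ = 1/p₂ = 1/0.1015″ = 9.8522 pc.
M₁ = m₁ − 5 log₁₀ d₁ + 5 = 5.43 − 7.7915 + 5 = 2.6385.
M₂ = 9.26 − 4.9677 + 5 = 9.2923.
L₁/L₂ = 10^(0.4(M₂ − M₁)) = 10^(0.4 × 6.6538) = 10^2.66152 = 458.69.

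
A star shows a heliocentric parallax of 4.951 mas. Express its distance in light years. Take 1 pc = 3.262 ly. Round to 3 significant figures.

659 light years

p = 4.951 mas = 0.004951 arcsec.
d = 1/p = 1/0.004951 = 201.98 pc.
In light-years: 201.98 × 3.262 = 658.86 ly.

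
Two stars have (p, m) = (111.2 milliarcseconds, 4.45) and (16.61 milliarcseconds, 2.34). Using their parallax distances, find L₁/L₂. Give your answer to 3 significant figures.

L₁/L₂ = 0.00320

d₁ = 1/p₁ = 1/0.1112″ = 8.9928 pc; d₂ = 1/p₂ = 1/0.01661″ = 60.205 pc.
M₁ = m₁ − 5 log₁₀ d₁ + 5 = 4.45 − 4.7695 + 5 = 4.6805.
M₂ = 2.34 − 8.8982 + 5 = -1.5582.
L₁/L₂ = 10^(0.4(M₂ − M₁)) = 10^(0.4 × (-6.2387)) = 10^(-2.49548) = 0.0031954.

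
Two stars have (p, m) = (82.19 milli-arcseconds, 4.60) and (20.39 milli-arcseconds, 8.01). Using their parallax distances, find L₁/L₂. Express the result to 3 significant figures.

d₁ = 1/p₁ = 1/0.08219″ = 12.167 pc; d₂ = 1/p₂ = 1/0.02039″ = 49.044 pc.
M₁ = m₁ − 5 log₁₀ d₁ + 5 = 4.60 − 5.4259 + 5 = 4.1741.
M₂ = 8.01 − 8.4529 + 5 = 4.5571.
L₁/L₂ = 10^(0.4(M₂ − M₁)) = 10^(0.4 × 0.3830) = 10^0.15320 = 1.423.

L₁/L₂ = 1.42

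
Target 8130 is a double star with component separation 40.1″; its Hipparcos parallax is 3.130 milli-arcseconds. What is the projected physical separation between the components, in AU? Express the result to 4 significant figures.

12810 AU

d = 1/p = 1/0.003130″ = 319.49 pc.
At distance d (pc), an angle of θ arcsec spans θ·d AU: s = 40.1 × 319.49 = 12812 AU.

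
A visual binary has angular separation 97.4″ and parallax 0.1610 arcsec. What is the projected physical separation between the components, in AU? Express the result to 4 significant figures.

d = 1/p = 1/0.1610″ = 6.2112 pc.
At distance d (pc), an angle of θ arcsec spans θ·d AU: s = 97.4 × 6.2112 = 604.97 AU.

605.0 AU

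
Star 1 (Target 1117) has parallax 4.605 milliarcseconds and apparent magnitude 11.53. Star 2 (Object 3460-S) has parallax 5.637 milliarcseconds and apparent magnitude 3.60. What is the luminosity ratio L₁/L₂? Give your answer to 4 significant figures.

L₁/L₂ = 0.001008

d₁ = 1/p₁ = 1/0.004605″ = 217.16 pc; d₂ = 1/p₂ = 1/0.005637″ = 177.4 pc.
M₁ = m₁ − 5 log₁₀ d₁ + 5 = 11.53 − 11.6839 + 5 = 4.8461.
M₂ = 3.60 − 11.2448 + 5 = -2.6448.
L₁/L₂ = 10^(0.4(M₂ − M₁)) = 10^(0.4 × (-7.4909)) = 10^(-2.99636) = 0.0010084.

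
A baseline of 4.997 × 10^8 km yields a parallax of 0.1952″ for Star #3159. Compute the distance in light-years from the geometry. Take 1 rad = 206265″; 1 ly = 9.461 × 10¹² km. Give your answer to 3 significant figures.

θ = 0.1952″ = 0.1952/206265 = 9.4636 × 10^-7 rad.
d = B/θ = (4.997 × 10^8) / (9.4636 × 10^-7) = 5.2802 × 10^14 km = (5.2802 × 10^14) / (9.461 × 10^12) ly = 55.81 ly.

55.8 ly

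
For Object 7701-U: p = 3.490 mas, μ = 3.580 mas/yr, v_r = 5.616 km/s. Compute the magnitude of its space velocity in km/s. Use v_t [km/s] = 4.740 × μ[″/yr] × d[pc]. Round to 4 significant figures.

7.428 km/s

d = 1/p = 1/0.003490″ = 286.53 pc.
μ = 3.580 mas/yr = 0.003580 ″/yr.
v_t = 4.740 μ d = 4.740 × 0.003580 × 286.53 = 4.8622 km/s.
v = √(v_r² + v_t²) = √(5.616² + 4.8622²) = √55.1804 = 7.4284 km/s.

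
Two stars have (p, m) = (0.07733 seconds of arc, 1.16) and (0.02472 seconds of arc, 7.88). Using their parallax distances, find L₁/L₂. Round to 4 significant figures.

d₁ = 1/p₁ = 1/0.07733″ = 12.932 pc; d₂ = 1/p₂ = 1/0.02472″ = 40.453 pc.
M₁ = m₁ − 5 log₁₀ d₁ + 5 = 1.16 − 5.5583 + 5 = 0.6017.
M₂ = 7.88 − 8.0348 + 5 = 4.8452.
L₁/L₂ = 10^(0.4(M₂ − M₁)) = 10^(0.4 × 4.2435) = 10^1.69740 = 49.82.

L₁/L₂ = 49.82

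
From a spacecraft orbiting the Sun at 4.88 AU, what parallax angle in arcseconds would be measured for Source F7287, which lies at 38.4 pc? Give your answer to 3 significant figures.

0.127 arcsec

p (arcsec) = B (AU) / d (pc).
p = 4.88 / 38.4 = 0.12708 arcsec.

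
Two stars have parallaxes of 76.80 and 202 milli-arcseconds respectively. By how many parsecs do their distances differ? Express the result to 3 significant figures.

d_A = 1/0.07680″ = 13.021 pc; d_B = 1/0.2020″ = 4.9505 pc.
|d_B − d_A| = |4.9505 − 13.021| = 8.0705 pc.

8.07 pc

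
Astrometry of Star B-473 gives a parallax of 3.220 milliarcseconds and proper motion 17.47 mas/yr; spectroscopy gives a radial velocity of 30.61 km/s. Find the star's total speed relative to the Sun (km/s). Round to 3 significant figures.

40.0 km/s

d = 1/p = 1/0.003220″ = 310.56 pc.
μ = 17.47 mas/yr = 0.01747 ″/yr.
v_t = 4.740 μ d = 4.740 × 0.01747 × 310.56 = 25.717 km/s.
v = √(v_r² + v_t²) = √(30.61² + 25.717²) = √1598.34 = 39.979 km/s.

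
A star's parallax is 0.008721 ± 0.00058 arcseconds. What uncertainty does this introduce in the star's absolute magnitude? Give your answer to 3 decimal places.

M = m − 5 log₁₀ d + 5 = m + 5 log₁₀ p + 5, so ∂M/∂p = 5/(p ln 10).
σ_M = (5/ln 10) · (σ_p/p) = 2.1715 × 0.00058/0.008721 = 2.1715 × 0.066506 = 0.14442.

σ_M = 0.144 mag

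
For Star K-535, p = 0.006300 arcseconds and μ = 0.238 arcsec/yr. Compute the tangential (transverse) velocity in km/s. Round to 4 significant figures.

d = 1/p = 1/0.006300″ = 158.73 pc.
v_t = 4.74 × μ × d = 4.74 × 0.238 × 158.73 = 179.07 km/s.

179.1 km/s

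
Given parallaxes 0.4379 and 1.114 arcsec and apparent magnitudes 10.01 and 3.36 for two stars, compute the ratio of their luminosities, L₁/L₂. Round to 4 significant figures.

d₁ = 1/p₁ = 1/0.4379″ = 2.2836 pc; d₂ = 1/p₂ = 1/1.114″ = 0.89767 pc.
M₁ = m₁ − 5 log₁₀ d₁ + 5 = 10.01 − 1.7931 + 5 = 13.2169.
M₂ = 3.36 − (-0.2344) + 5 = 8.5944.
L₁/L₂ = 10^(0.4(M₂ − M₁)) = 10^(0.4 × (-4.6225)) = 10^(-1.84900) = 0.014158.

L₁/L₂ = 0.01416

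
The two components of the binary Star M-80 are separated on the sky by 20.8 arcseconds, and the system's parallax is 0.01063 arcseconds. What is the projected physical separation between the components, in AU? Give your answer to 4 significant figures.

d = 1/p = 1/0.01063″ = 94.073 pc.
At distance d (pc), an angle of θ arcsec spans θ·d AU: s = 20.8 × 94.073 = 1956.7 AU.

1957 AU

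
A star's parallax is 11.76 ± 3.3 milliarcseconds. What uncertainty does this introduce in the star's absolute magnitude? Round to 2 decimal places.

σ_M = 0.61 mag

M = m − 5 log₁₀ d + 5 = m + 5 log₁₀ p + 5, so ∂M/∂p = 5/(p ln 10).
σ_M = (5/ln 10) · (σ_p/p) = 2.1715 × 3.3/11.76 = 2.1715 × 0.28061 = 0.60934.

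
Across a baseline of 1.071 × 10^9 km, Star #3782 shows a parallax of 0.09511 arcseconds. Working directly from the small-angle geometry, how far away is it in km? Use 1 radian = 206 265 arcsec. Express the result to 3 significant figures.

θ = 0.09511″ = 0.09511/206265 = 4.6111 × 10^-7 rad.
d = B/θ = (1.071 × 10^9) / (4.6111 × 10^-7) = 2.3227 × 10^15 km.

2.32 × 10^15 km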